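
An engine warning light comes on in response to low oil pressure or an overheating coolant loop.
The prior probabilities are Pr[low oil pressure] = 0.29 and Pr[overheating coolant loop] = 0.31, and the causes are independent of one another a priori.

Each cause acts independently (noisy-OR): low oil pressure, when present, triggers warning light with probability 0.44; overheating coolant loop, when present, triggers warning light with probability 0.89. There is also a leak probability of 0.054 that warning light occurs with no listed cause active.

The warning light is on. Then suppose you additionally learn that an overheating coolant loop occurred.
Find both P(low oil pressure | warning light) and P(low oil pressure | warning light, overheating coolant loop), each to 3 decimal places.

P(low oil pressure | warning light) ≈ 0.444; P(low oil pressure | warning light, overheating coolant loop) ≈ 0.300

Under noisy-OR, P(warning light | causes) = 1 − (1−0.054)·∏(1−qᵢ) over the active causes.
P(warning light) = 0.054×0.71×0.69 + 0.89594×0.71×0.31 + 0.47024×0.29×0.69 + 0.941726×0.29×0.31 = 0.026455 + 0.197196 + 0.094095 + 0.084661 = 0.402407
The low oil pressure-present share is 0.094095 + 0.084661 = 0.178756.
P(low oil pressure | warning light) = 0.178756 / 0.402407 ≈ 0.444

Now also conditioning on overheating coolant loop=true:
P(warning light | overheating coolant loop) = 0.89594×0.71 + 0.941726×0.29 = 0.636117 + 0.273101 = 0.909218
Restricting to configurations with low oil pressure present: 0.941726×0.29 = 0.273101.
P(low oil pressure | warning light, overheating coolant loop) = 0.273101 / 0.909218 ≈ 0.300
— overheating coolant loop explains away the evidence for low oil pressure.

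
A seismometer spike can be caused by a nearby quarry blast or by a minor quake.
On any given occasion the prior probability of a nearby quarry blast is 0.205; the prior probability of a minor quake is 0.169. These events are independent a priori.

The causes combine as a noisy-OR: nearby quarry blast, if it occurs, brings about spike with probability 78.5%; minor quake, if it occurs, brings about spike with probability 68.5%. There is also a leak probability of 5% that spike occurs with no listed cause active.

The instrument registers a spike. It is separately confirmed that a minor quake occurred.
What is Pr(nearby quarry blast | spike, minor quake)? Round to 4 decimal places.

Pr(nearby quarry blast | spike, minor quake) ≈ 0.2561

Under noisy-OR, P(spike | causes) = 1 − (1−0.05)·∏(1−qᵢ) over the active causes.
P(spike | minor quake) = 0.70075×0.795 + 0.935661×0.205 = 0.557096 + 0.191811 = 0.748907
Restricting to configurations with nearby quarry blast present: 0.935661×0.205 = 0.191811.
P(nearby quarry blast | spike, minor quake) = 0.191811 / 0.748907 ≈ 0.2561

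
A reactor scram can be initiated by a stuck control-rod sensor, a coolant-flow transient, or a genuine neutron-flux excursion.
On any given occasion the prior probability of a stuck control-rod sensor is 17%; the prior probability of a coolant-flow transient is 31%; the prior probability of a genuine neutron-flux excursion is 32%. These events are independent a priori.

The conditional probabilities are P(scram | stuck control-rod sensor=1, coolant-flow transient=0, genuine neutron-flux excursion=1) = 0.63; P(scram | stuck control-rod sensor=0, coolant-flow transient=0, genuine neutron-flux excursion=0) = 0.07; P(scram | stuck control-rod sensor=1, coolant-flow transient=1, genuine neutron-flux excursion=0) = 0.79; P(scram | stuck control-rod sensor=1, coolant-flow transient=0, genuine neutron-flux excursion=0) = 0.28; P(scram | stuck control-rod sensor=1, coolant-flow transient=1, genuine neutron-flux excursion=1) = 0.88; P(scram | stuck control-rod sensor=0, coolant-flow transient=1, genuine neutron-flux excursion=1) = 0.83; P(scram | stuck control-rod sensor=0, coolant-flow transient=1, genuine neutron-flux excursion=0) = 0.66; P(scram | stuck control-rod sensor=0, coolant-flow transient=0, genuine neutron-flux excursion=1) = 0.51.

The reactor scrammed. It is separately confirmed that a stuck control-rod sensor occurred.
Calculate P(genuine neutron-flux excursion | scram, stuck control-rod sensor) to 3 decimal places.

P(genuine neutron-flux excursion | scram, stuck control-rod sensor) ≈ 0.432

P(scram | stuck control-rod sensor) = 0.28·0.69·0.68 + 0.63·0.69·0.32 + 0.79·0.31·0.68 + 0.88·0.31·0.32 = 0.131376 + 0.139104 + 0.166532 + 0.087296 = 0.524308
Restricting to configurations with genuine neutron-flux excursion present: 0.139104 + 0.087296 = 0.226400.
P(genuine neutron-flux excursion | scram, stuck control-rod sensor) = 0.226400 / 0.524308 ≈ 0.432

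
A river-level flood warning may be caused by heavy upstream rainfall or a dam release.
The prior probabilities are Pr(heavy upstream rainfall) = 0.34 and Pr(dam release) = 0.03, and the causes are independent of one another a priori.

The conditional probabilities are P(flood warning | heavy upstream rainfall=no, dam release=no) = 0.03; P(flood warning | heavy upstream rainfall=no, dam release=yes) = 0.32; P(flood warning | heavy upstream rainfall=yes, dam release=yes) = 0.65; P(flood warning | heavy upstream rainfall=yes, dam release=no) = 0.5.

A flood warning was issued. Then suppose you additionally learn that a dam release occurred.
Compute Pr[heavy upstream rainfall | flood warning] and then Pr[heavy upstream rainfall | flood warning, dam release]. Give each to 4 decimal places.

P(flood warning) = 0.03×0.66×0.97 + 0.32×0.66×0.03 + 0.5×0.34×0.97 + 0.65×0.34×0.03 = 0.019206 + 0.006336 + 0.164900 + 0.006630 = 0.197072
Restricting to configurations with heavy upstream rainfall present: 0.164900 + 0.006630 = 0.171530.
P(heavy upstream rainfall | flood warning) = 0.171530 / 0.197072 ≈ 0.8704

Now condition on the additional information:
By total probability over both values of heavy upstream rainfall:
  P(flood warning | dam release) = 0.32·0.66 + 0.65·0.34
        = 0.211200 + 0.221000 = 0.432200
Configurations with heavy upstream rainfall contribute 0.221000, so
  P(heavy upstream rainfall | flood warning, dam release) = 0.221000 / 0.432200 ≈ 0.5113

Pr[heavy upstream rainfall | flood warning] ≈ 0.8704; Pr[heavy upstream rainfall | flood warning, dam release] ≈ 0.5113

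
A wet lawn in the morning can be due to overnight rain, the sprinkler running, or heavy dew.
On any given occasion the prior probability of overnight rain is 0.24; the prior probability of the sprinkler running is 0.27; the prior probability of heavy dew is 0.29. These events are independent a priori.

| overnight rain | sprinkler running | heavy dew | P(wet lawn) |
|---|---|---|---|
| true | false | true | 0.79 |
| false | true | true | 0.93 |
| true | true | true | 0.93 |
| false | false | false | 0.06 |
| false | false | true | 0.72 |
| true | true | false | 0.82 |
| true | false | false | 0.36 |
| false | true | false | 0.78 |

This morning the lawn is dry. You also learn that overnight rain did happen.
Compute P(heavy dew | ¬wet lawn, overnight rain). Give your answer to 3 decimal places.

P(heavy dew | ¬wet lawn, overnight rain) ≈ 0.120

P(¬wet lawn | overnight rain) = 0.64×0.73×0.71 + 0.21×0.73×0.29 + 0.18×0.27×0.71 + 0.07×0.27×0.29 = 0.331712 + 0.044457 + 0.034506 + 0.005481 = 0.416156
The heavy dew-present share is 0.044457 + 0.005481 = 0.049938.
So P(heavy dew | ¬wet lawn, overnight rain) = 0.049938/0.416156 ≈ 0.120.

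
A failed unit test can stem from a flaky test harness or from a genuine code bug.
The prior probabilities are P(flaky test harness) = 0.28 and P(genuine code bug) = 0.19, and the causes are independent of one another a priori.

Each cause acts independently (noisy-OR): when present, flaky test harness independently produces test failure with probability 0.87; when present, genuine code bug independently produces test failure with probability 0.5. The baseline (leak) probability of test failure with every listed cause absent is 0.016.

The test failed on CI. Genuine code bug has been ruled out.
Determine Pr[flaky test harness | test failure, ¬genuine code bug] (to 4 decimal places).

Under noisy-OR, P(test failure | causes) = 1 − (1−0.016)·∏(1−qᵢ) over the active causes.
By total probability over both values of flaky test harness:
  P(test failure | ¬genuine code bug) = 0.016*0.72 + 0.87208*0.28
        = 0.011520 + 0.244182 = 0.255702
The terms with flaky test harness present sum to 0.244182, so
  P(flaky test harness | test failure, ¬genuine code bug) = 0.244182 / 0.255702 ≈ 0.9549

Pr[flaky test harness | test failure, ¬genuine code bug] ≈ 0.9549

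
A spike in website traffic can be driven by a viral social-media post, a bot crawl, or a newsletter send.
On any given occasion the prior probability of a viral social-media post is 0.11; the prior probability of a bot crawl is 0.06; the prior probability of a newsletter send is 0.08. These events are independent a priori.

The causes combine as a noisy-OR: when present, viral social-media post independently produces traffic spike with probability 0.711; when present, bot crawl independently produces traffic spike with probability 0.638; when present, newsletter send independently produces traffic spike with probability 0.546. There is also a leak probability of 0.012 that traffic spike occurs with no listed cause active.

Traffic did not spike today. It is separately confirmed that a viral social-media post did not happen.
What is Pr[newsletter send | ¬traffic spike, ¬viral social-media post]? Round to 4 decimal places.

Under noisy-OR, P(traffic spike | causes) = 1 − (1−0.012)·∏(1−qᵢ) over the active causes.
P(¬traffic spike | ¬viral social-media post) = 0.988×0.94×0.92 + 0.448552×0.94×0.08 + 0.357656×0.06×0.92 + 0.162376×0.06×0.08 = 0.854422 + 0.033731 + 0.019743 + 0.000779 = 0.908675
Restricting to configurations with newsletter send present: 0.033731 + 0.000779 = 0.034510.
So P(newsletter send | ¬traffic spike, ¬viral social-media post) = 0.034510/0.908675 ≈ 0.0380.

Pr[newsletter send | ¬traffic spike, ¬viral social-media post] ≈ 0.0380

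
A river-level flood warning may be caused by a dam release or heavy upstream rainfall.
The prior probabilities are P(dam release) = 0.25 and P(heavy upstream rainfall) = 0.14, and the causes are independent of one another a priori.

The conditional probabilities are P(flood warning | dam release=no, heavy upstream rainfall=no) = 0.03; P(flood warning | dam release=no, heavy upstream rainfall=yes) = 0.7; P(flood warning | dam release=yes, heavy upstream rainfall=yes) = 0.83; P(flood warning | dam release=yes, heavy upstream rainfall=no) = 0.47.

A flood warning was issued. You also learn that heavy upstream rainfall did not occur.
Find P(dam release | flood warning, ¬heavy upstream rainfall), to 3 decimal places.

P(dam release | flood warning, ¬heavy upstream rainfall) ≈ 0.839

Numerator (weight on configurations with dam release): 0.47*0.25 = 0.117500
Denominator P(flood warning | ¬heavy upstream rainfall): 0.03*0.75 + 0.47*0.25 = 0.140000
Posterior = 0.117500 / 0.140000 ≈ 0.839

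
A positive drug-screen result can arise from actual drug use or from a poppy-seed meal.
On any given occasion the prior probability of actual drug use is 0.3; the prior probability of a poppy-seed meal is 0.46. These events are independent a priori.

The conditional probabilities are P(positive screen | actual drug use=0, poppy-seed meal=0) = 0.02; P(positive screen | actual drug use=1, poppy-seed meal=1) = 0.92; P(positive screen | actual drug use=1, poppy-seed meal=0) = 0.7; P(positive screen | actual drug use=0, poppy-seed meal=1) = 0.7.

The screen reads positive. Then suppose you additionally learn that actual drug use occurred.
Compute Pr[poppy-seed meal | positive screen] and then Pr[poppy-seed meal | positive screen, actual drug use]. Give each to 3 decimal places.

Pr[poppy-seed meal | positive screen] ≈ 0.744; Pr[poppy-seed meal | positive screen, actual drug use] ≈ 0.528

Weight on poppy-seed meal=true, given the evidence: 0.225400 + 0.126960 = 0.352360
The normalizing constant is 0.02*0.7*0.54 + 0.7*0.7*0.46 + 0.7*0.3*0.54 + 0.92*0.3*0.46 = 0.473320
P(poppy-seed meal | positive screen) = 0.352360/0.473320 ≈ 0.744

With the extra evidence:
P(positive screen | actual drug use) = 0.7*0.54 + 0.92*0.46 = 0.378000 + 0.423200 = 0.801200
Of this, 0.423200 comes from 0.92*0.46 (the poppy-seed meal=true cases).
Hence the posterior is 0.423200/0.801200 ≈ 0.528.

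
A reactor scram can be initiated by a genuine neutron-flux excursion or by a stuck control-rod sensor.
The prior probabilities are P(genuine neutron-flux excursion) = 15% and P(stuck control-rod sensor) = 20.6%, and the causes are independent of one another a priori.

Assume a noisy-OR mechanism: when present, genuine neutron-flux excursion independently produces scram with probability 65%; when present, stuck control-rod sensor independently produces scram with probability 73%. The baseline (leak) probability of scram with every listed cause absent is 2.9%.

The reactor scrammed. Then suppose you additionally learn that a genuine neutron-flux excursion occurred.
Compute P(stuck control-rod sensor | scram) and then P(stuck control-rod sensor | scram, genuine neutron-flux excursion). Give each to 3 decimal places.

P(stuck control-rod sensor | scram) ≈ 0.616; P(stuck control-rod sensor | scram, genuine neutron-flux excursion) ≈ 0.263

Under noisy-OR, P(scram | causes) = 1 − (1−0.029)·∏(1−qᵢ) over the active causes.
Sum P(scram|·) weighted by the priors over the 4 (genuine neutron-flux excursion, stuck control-rod sensor) configurations:
  P(scram) = 0.029*0.85*0.794 + 0.73783*0.85*0.206 + 0.66015*0.15*0.794 + 0.908241*0.15*0.206
        = 0.019572 + 0.129194 + 0.078624 + 0.028065 = 0.255455
Configurations with stuck control-rod sensor contribute 0.157259, so
  P(stuck control-rod sensor | scram) = 0.157259 / 0.255455 ≈ 0.616

With the extra evidence:
P(scram | genuine neutron-flux excursion) = 0.66015×0.794 + 0.908241×0.206 = 0.524159 + 0.187098 = 0.711257
Restricting to configurations with stuck control-rod sensor present: 0.908241×0.206 = 0.187098.
Hence the posterior is 0.187098/0.711257 ≈ 0.263.
Conditioning on genuine neutron-flux excursion lowers the posterior on stuck control-rod sensor: the classic explaining-away effect in a common-effect structure.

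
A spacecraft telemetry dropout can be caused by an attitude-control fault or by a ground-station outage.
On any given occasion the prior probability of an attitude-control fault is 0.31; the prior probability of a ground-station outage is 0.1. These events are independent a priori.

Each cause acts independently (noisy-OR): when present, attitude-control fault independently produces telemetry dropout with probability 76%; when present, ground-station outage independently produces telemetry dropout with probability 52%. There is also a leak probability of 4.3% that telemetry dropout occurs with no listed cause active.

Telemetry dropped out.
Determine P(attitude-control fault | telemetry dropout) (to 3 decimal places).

P(attitude-control fault | telemetry dropout) ≈ 0.791

Under noisy-OR, P(telemetry dropout | causes) = 1 − (1−0.043)·∏(1−qᵢ) over the active causes.
For the numerator, keep only attitude-control fault=true terms: 0.214919 + 0.027582 = 0.242501
Normalizer over all consistent configurations: 0.043×0.69×0.9 + 0.54064×0.69×0.1 + 0.77032×0.31×0.9 + 0.889754×0.31×0.1 = 0.306508
P(attitude-control fault | telemetry dropout) = 0.242501/0.306508 ≈ 0.791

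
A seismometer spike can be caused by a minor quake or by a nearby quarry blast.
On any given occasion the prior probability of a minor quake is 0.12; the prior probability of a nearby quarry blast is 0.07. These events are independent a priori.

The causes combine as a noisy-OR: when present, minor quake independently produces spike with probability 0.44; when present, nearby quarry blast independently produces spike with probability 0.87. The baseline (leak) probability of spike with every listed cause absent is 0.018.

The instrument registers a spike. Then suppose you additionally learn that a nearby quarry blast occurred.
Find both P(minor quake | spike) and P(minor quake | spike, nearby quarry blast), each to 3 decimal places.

Under noisy-OR, P(spike | causes) = 1 − (1−0.018)·∏(1−qᵢ) over the active causes.
Numerator (weight on configurations with minor quake): 0.050229 + 0.007799 = 0.058028
Denominator P(spike): 0.018*0.88*0.93 + 0.87234*0.88*0.07 + 0.45008*0.12*0.93 + 0.92851*0.12*0.07 = 0.126495
P(minor quake | spike) = 0.058028/0.126495 ≈ 0.459

Now also conditioning on nearby quarry blast=true:
For the numerator, keep only minor quake=true terms: 0.92851*0.12 = 0.111421
The normalizing constant is 0.87234*0.88 + 0.92851*0.12 = 0.879080
P(minor quake | spike, nearby quarry blast) = 0.111421/0.879080 ≈ 0.127
This is intercausal reasoning (explaining away): once nearby quarry blast accounts for the spike, minor quake becomes less likely.

P(minor quake | spike) ≈ 0.459; P(minor quake | spike, nearby quarry blast) ≈ 0.127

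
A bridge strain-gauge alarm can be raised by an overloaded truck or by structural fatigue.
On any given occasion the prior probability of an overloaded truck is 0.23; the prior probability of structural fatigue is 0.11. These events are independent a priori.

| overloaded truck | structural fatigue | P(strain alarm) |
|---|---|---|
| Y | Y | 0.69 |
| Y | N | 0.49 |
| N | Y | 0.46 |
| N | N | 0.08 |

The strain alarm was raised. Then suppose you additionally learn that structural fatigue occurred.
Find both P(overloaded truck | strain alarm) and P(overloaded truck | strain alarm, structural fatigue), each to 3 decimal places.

P(strain alarm) = 0.08·0.77·0.89 + 0.46·0.77·0.11 + 0.49·0.23·0.89 + 0.69·0.23·0.11 = 0.054824 + 0.038962 + 0.100303 + 0.017457 = 0.211546
The overloaded truck-present share is 0.100303 + 0.017457 = 0.117760.
Hence the posterior is 0.117760/0.211546 ≈ 0.557.

Now also conditioning on structural fatigue=true:
Weight on overloaded truck=true, given the evidence: 0.69×0.23 = 0.158700
Denominator P(strain alarm | structural fatigue): 0.46×0.77 + 0.69×0.23 = 0.512900
P(overloaded truck | strain alarm, structural fatigue) = 0.158700/0.512900 ≈ 0.309

P(overloaded truck | strain alarm) ≈ 0.557; P(overloaded truck | strain alarm, structural fatigue) ≈ 0.309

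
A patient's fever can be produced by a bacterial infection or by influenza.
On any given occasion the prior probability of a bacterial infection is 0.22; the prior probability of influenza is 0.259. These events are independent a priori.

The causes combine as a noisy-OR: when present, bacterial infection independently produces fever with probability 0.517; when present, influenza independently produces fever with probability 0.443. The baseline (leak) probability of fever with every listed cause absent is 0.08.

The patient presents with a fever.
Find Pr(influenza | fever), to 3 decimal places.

Pr(influenza | fever) ≈ 0.508

Under noisy-OR, P(fever | causes) = 1 − (1−0.08)·∏(1−qᵢ) over the active causes.
P(fever) = 0.08×0.78×0.741 + 0.48756×0.78×0.259 + 0.55564×0.22×0.741 + 0.752491×0.22×0.259 = 0.046238 + 0.098497 + 0.090580 + 0.042877 = 0.278192
Of this, 0.141374 comes from 0.098497 + 0.042877 (the influenza=true cases).
Hence the posterior is 0.141374/0.278192 ≈ 0.508.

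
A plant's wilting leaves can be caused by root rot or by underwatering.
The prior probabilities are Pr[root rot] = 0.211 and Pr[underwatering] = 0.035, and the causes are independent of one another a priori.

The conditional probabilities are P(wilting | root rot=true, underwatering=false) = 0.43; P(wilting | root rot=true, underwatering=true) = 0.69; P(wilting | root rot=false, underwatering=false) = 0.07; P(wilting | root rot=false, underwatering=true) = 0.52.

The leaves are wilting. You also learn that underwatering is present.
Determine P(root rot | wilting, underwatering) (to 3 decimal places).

Sum P(wilting|·) weighted by the priors over both values of root rot:
  P(wilting | underwatering) = 0.52*0.789 + 0.69*0.211
        = 0.410280 + 0.145590 = 0.555870
Configurations with root rot contribute 0.145590, so
  P(root rot | wilting, underwatering) = 0.145590 / 0.555870 ≈ 0.262

P(root rot | wilting, underwatering) ≈ 0.262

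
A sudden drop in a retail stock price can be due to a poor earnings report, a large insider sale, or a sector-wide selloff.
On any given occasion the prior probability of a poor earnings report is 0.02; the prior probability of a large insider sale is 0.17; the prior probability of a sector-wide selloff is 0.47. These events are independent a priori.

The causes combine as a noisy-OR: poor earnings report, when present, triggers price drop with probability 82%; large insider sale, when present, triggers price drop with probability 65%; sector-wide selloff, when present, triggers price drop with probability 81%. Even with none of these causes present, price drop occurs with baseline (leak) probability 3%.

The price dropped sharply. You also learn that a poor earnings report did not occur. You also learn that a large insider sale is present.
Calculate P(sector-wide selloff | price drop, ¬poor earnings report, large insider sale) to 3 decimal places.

P(sector-wide selloff | price drop, ¬poor earnings report, large insider sale) ≈ 0.557

Under noisy-OR, P(price drop | causes) = 1 − (1−0.03)·∏(1−qᵢ) over the active causes.
For the numerator, keep only sector-wide selloff=true terms: 0.935495×0.47 = 0.439683
Denominator P(price drop | ¬poor earnings report, large insider sale): 0.6605×0.53 + 0.935495×0.47 = 0.789748
Posterior = 0.439683 / 0.789748 ≈ 0.557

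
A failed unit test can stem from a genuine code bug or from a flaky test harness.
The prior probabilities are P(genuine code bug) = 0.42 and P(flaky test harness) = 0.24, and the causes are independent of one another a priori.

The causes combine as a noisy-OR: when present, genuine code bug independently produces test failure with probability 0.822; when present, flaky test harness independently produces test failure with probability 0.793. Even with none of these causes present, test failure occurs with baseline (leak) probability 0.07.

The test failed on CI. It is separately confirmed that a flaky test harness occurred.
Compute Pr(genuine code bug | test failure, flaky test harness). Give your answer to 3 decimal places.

Under noisy-OR, P(test failure | causes) = 1 − (1−0.07)·∏(1−qᵢ) over the active causes.
P(test failure | flaky test harness) = 0.80749×0.58 + 0.965733×0.42 = 0.468344 + 0.405608 = 0.873952
Of this, 0.405608 comes from 0.965733×0.42 (the genuine code bug=true cases).
P(genuine code bug | test failure, flaky test harness) = 0.405608 / 0.873952 ≈ 0.464

Pr(genuine code bug | test failure, flaky test harness) ≈ 0.464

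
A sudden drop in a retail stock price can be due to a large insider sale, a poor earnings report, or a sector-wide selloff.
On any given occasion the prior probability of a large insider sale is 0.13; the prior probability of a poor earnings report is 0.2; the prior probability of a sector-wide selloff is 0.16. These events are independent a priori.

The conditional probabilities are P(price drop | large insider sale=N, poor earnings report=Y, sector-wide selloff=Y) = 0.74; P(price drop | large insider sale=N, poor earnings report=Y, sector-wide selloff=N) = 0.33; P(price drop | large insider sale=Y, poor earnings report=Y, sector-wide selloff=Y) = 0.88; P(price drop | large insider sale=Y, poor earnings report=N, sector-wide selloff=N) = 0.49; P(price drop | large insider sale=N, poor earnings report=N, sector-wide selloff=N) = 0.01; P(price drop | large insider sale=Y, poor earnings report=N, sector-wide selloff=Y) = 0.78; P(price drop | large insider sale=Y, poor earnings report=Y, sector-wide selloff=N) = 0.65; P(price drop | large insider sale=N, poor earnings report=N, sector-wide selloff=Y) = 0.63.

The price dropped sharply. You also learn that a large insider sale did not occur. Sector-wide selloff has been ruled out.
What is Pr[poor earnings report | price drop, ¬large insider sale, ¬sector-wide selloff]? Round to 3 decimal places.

P(price drop | ¬large insider sale, ¬sector-wide selloff) = 0.01×0.8 + 0.33×0.2 = 0.008000 + 0.066000 = 0.074000
The poor earnings report-present share is 0.33×0.2 = 0.066000.
P(poor earnings report | price drop, ¬large insider sale, ¬sector-wide selloff) = 0.066000 / 0.074000 ≈ 0.892

Pr[poor earnings report | price drop, ¬large insider sale, ¬sector-wide selloff] ≈ 0.892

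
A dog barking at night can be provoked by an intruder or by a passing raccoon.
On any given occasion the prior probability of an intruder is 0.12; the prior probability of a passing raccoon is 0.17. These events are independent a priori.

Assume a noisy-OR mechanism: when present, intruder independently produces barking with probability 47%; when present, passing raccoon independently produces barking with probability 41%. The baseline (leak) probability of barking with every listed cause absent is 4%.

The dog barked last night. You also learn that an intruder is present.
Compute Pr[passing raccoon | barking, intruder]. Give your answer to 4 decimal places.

Under noisy-OR, P(barking | causes) = 1 − (1−0.04)·∏(1−qᵢ) over the active causes.
Weight on passing raccoon=true, given the evidence: 0.699808·0.17 = 0.118967
The normalizing constant is 0.4912·0.83 + 0.699808·0.17 = 0.526663
P(passing raccoon | barking, intruder) = 0.118967/0.526663 ≈ 0.2259

Pr[passing raccoon | barking, intruder] ≈ 0.2259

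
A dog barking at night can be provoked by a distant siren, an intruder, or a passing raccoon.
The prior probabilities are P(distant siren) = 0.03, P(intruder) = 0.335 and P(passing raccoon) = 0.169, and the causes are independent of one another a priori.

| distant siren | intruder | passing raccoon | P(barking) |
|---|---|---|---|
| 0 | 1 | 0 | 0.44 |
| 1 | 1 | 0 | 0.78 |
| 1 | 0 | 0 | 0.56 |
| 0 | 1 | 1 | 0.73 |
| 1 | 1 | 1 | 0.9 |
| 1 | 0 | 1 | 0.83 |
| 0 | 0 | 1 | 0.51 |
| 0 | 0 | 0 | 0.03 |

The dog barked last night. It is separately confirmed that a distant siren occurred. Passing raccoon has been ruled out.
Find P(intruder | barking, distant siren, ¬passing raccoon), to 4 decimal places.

P(intruder | barking, distant siren, ¬passing raccoon) ≈ 0.4123

By total probability over both values of intruder:
  P(barking | distant siren, ¬passing raccoon) = 0.56*0.665 + 0.78*0.335
        = 0.372400 + 0.261300 = 0.633700
Configurations with intruder contribute 0.261300, so
  P(intruder | barking, distant siren, ¬passing raccoon) = 0.261300 / 0.633700 ≈ 0.4123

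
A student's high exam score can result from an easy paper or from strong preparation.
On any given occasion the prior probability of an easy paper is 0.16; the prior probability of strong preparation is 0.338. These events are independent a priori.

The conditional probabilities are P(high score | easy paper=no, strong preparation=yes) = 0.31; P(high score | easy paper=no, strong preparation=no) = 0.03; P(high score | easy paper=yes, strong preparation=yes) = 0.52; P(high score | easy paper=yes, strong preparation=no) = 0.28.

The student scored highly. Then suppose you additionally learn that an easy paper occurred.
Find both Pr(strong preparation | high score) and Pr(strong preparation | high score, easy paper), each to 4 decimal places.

Pr(strong preparation | high score) ≈ 0.7148; Pr(strong preparation | high score, easy paper) ≈ 0.4867

By total probability over the 4 (easy paper, strong preparation) configurations:
  P(high score) = 0.03*0.84*0.662 + 0.31*0.84*0.338 + 0.28*0.16*0.662 + 0.52*0.16*0.338
        = 0.016682 + 0.088015 + 0.029658 + 0.028122 = 0.162477
Configurations with strong preparation contribute 0.116137, so
  P(strong preparation | high score) = 0.116137 / 0.162477 ≈ 0.7148

Now condition on the additional information:
By total probability over both values of strong preparation:
  P(high score | easy paper) = 0.28×0.662 + 0.52×0.338
        = 0.185360 + 0.175760 = 0.361120
Keeping only the strong preparation-present terms gives 0.175760, so
  P(strong preparation | high score, easy paper) = 0.175760 / 0.361120 ≈ 0.4867
— easy paper explains away the evidence for strong preparation.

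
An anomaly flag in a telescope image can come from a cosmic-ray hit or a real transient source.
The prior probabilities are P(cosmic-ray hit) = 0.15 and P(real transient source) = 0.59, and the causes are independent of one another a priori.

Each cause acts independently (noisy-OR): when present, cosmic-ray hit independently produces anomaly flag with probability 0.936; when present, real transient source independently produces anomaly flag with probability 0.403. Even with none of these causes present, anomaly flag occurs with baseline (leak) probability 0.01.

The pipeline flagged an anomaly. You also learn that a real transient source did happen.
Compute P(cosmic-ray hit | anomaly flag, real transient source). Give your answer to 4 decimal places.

P(cosmic-ray hit | anomaly flag, real transient source) ≈ 0.2934

Under noisy-OR, P(anomaly flag | causes) = 1 − (1−0.01)·∏(1−qᵢ) over the active causes.
P(anomaly flag | real transient source) = 0.40897*0.85 + 0.962174*0.15 = 0.347625 + 0.144326 = 0.491951
Restricting to configurations with cosmic-ray hit present: 0.962174*0.15 = 0.144326.
So P(cosmic-ray hit | anomaly flag, real transient source) = 0.144326/0.491951 ≈ 0.2934.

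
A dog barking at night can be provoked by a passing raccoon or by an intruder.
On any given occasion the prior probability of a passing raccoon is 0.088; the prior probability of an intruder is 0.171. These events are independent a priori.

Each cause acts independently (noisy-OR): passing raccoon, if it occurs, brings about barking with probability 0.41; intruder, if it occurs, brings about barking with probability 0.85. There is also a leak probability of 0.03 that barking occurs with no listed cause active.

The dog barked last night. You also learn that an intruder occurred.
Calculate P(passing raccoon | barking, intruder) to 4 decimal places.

Under noisy-OR, P(barking | causes) = 1 − (1−0.03)·∏(1−qᵢ) over the active causes.
By total probability over both values of passing raccoon:
  P(barking | intruder) = 0.8545*0.912 + 0.914155*0.088
        = 0.779304 + 0.080446 = 0.859750
Keeping only the passing raccoon-present terms gives 0.080446, so
  P(passing raccoon | barking, intruder) = 0.080446 / 0.859750 ≈ 0.0936

P(passing raccoon | barking, intruder) ≈ 0.0936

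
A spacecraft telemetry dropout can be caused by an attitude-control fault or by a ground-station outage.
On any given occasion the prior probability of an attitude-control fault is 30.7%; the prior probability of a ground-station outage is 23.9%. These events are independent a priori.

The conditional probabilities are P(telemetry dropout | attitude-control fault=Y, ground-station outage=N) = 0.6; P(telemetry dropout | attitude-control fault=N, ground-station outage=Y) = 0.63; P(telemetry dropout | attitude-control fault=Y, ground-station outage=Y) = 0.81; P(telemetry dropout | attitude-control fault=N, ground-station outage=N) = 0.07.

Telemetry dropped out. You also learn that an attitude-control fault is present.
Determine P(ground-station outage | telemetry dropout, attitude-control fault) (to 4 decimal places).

P(ground-station outage | telemetry dropout, attitude-control fault) ≈ 0.2977

Numerator (weight on configurations with ground-station outage): 0.81·0.239 = 0.193590
The normalizing constant is 0.6·0.761 + 0.81·0.239 = 0.650190
P(ground-station outage | telemetry dropout, attitude-control fault) = 0.193590/0.650190 ≈ 0.2977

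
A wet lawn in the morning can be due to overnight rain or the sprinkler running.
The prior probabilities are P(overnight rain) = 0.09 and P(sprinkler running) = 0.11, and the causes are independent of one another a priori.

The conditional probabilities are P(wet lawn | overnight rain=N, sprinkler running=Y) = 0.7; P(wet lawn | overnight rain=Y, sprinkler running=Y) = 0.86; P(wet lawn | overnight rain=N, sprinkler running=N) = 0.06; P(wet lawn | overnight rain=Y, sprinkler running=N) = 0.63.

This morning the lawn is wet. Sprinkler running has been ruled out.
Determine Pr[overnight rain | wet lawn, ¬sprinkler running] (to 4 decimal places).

Pr[overnight rain | wet lawn, ¬sprinkler running] ≈ 0.5094

For the numerator, keep only overnight rain=true terms: 0.63*0.09 = 0.056700
Normalizer over all consistent configurations: 0.06*0.91 + 0.63*0.09 = 0.111300
Posterior = 0.056700 / 0.111300 ≈ 0.5094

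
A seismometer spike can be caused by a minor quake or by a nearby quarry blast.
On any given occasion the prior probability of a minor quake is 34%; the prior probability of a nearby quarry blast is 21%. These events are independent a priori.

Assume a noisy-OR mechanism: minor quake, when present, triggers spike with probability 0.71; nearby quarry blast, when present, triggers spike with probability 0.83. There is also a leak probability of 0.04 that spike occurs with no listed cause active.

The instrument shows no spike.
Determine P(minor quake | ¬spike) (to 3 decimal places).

P(minor quake | ¬spike) ≈ 0.130

Under noisy-OR, P(spike | causes) = 1 − (1−0.04)·∏(1−qᵢ) over the active causes.
P(¬spike) = 0.96×0.66×0.79 + 0.1632×0.66×0.21 + 0.2784×0.34×0.79 + 0.047328×0.34×0.21 = 0.500544 + 0.022620 + 0.074778 + 0.003379 = 0.601321
Restricting to configurations with minor quake present: 0.074778 + 0.003379 = 0.078157.
P(minor quake | ¬spike) = 0.078157 / 0.601321 ≈ 0.130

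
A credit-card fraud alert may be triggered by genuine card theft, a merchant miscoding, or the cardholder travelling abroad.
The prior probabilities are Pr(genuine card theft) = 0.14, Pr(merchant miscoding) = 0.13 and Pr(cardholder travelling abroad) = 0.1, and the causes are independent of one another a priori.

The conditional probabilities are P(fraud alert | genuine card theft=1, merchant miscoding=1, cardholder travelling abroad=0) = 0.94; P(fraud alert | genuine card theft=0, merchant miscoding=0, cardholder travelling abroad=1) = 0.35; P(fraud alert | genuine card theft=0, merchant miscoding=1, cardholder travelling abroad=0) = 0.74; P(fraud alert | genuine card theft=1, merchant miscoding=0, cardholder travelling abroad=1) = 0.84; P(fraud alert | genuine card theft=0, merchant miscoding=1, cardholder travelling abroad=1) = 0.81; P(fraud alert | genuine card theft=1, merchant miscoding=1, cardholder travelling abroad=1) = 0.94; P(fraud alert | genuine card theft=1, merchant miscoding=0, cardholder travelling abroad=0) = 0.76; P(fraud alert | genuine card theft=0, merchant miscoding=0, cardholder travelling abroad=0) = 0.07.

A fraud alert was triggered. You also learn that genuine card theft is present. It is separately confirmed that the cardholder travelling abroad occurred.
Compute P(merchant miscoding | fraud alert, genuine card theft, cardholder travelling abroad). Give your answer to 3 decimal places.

P(merchant miscoding | fraud alert, genuine card theft, cardholder travelling abroad) ≈ 0.143

Enumerate both values of merchant miscoding and weight by the priors:
  P(fraud alert | genuine card theft, cardholder travelling abroad) = 0.84·0.87 + 0.94·0.13
        = 0.730800 + 0.122200 = 0.853000
Configurations with merchant miscoding contribute 0.122200, so
  P(merchant miscoding | fraud alert, genuine card theft, cardholder travelling abroad) = 0.122200 / 0.853000 ≈ 0.143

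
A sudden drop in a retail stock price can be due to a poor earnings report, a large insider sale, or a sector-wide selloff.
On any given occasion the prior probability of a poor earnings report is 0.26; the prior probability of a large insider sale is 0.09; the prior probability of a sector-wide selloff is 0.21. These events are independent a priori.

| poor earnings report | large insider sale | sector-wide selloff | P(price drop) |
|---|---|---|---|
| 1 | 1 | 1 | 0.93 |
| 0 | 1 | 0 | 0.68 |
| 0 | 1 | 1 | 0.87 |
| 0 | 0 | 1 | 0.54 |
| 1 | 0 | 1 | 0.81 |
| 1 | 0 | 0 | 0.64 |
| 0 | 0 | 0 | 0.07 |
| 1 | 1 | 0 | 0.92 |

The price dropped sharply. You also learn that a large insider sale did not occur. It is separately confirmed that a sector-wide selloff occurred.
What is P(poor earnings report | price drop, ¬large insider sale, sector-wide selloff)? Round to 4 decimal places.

P(poor earnings report | price drop, ¬large insider sale, sector-wide selloff) ≈ 0.3451

Numerator (weight on configurations with poor earnings report): 0.81*0.26 = 0.210600
Denominator P(price drop | ¬large insider sale, sector-wide selloff): 0.54*0.74 + 0.81*0.26 = 0.610200
P(poor earnings report | price drop, ¬large insider sale, sector-wide selloff) = 0.210600/0.610200 ≈ 0.3451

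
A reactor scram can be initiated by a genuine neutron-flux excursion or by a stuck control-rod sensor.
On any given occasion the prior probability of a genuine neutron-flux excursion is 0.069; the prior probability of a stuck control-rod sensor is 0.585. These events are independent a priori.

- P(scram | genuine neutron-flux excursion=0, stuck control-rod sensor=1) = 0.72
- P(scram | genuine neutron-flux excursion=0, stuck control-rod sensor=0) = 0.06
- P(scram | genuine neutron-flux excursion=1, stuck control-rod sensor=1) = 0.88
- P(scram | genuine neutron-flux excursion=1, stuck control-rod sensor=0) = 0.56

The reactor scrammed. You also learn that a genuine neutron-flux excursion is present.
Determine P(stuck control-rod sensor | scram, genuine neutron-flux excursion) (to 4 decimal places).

P(stuck control-rod sensor | scram, genuine neutron-flux excursion) ≈ 0.6890

Sum P(scram|·) weighted by the priors over both values of stuck control-rod sensor:
  P(scram | genuine neutron-flux excursion) = 0.56×0.415 + 0.88×0.585
        = 0.232400 + 0.514800 = 0.747200
Configurations with stuck control-rod sensor contribute 0.514800, so
  P(stuck control-rod sensor | scram, genuine neutron-flux excursion) = 0.514800 / 0.747200 ≈ 0.6890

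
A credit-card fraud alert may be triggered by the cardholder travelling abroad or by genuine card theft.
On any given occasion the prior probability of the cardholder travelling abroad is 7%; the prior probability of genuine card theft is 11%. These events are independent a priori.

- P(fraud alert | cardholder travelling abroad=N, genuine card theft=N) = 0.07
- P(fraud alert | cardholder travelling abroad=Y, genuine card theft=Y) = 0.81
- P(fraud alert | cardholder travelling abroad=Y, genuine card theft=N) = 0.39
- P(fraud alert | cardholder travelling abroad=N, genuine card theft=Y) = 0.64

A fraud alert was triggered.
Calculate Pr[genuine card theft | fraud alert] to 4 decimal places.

P(fraud alert) = 0.07*0.93*0.89 + 0.64*0.93*0.11 + 0.39*0.07*0.89 + 0.81*0.07*0.11 = 0.057939 + 0.065472 + 0.024297 + 0.006237 = 0.153945
The genuine card theft-present share is 0.065472 + 0.006237 = 0.071709.
Hence the posterior is 0.071709/0.153945 ≈ 0.4658.

Pr[genuine card theft | fraud alert] ≈ 0.4658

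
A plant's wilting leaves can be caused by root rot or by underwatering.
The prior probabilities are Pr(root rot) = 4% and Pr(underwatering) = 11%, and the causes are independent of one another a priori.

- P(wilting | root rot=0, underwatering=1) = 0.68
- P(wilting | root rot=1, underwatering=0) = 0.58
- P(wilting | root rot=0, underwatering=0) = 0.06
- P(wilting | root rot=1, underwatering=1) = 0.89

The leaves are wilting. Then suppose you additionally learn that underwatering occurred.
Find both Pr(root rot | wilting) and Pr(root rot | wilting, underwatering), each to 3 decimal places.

Pr(root rot | wilting) ≈ 0.166; Pr(root rot | wilting, underwatering) ≈ 0.052

Enumerate the 4 (root rot, underwatering) configurations and weight by the priors:
  P(wilting) = 0.06*0.96*0.89 + 0.68*0.96*0.11 + 0.58*0.04*0.89 + 0.89*0.04*0.11
        = 0.051264 + 0.071808 + 0.020648 + 0.003916 = 0.147636
The terms with root rot present sum to 0.024564, so
  P(root rot | wilting) = 0.024564 / 0.147636 ≈ 0.166

Now also conditioning on underwatering=true:
By total probability over both values of root rot:
  P(wilting | underwatering) = 0.68·0.96 + 0.89·0.04
        = 0.652800 + 0.035600 = 0.688400
Configurations with root rot contribute 0.035600, so
  P(root rot | wilting, underwatering) = 0.035600 / 0.688400 ≈ 0.052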